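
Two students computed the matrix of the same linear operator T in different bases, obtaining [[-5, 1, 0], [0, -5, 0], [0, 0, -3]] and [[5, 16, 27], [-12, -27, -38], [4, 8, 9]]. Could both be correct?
Yes.

Two matrices over a field are similar if and only if they have the same invariant factors.

Both A and B have characteristic polynomial (x + 3)(x + 5)^2 and minimal polynomial (x + 3)(x + 5)^2. Computing further, both have invariant factors (x + 3)(x + 5)^2. Hence A and B are similar.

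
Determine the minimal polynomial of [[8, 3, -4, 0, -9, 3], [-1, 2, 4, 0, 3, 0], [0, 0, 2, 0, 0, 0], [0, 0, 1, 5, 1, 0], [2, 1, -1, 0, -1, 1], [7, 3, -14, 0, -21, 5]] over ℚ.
The characteristic polynomial factors as (x - 5)^3(x - 2)^3. The minimal polynomial is ∏(x - λ)^{k_λ} where k_λ is the size of the largest Jordan block at λ.

For λ = 2: rank(A - 2I) = 5, and the largest Jordan block has size 3 (the smallest k with rank((A - 2I)^k) = rank((A - 2I)^(k+1))).
For λ = 5: rank(A - 5I) = 5, and the largest Jordan block has size 3 (the smallest k with rank((A - 5I)^k) = rank((A - 5I)^(k+1))).

So m_A(x) = (x - 5)^3(x - 2)^3.

m_A(x) = (x - 5)^3(x - 2)^3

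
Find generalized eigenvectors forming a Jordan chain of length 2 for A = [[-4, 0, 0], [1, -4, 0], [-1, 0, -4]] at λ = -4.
We seek v_1 ∈ ker((A + 4I)^2) \ ker(A + 4I), then set v_{i+1} = (A + 4I) v_i.

One such chain is v_1 = [[1, 0, 0]]^T, v_2 = [[0, 1, -1]]^T. Check: (A + 4I) v_2 = [[0, 0, 0]]^T = 0.

v_1 = [[1, 0, 0]]^T, v_2 = [[0, 1, -1]]^T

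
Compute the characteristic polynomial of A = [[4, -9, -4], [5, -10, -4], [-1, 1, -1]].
xI - A = [[x - 4, 9, 4], [-5, x + 10, 4], [1, -1, x + 1]].

Expanding det(xI - A) along the first row:
det(xI - A) = + (x - 4)·det([[x + 10, 4], [-1, x + 1]]) - (9)·det([[-5, 4], [1, x + 1]]) + (4)·det([[-5, x + 10], [1, -1]]).

Evaluating gives χ_A(x) = x^3 + 7x^2 + 11x + 5 = (x + 1)^2(x + 5).

χ_A(x) = (x + 1)^2(x + 5)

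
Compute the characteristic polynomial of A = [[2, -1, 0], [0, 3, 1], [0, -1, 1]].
χ_A(x) = (x - 2)^3

xI - A = [[x - 2, 1, 0], [0, x - 3, -1], [0, 1, x - 1]].

Expanding det(xI - A) along the first row:
det(xI - A) = + (x - 2)·det([[x - 3, -1], [1, x - 1]]) - (1)·det([[0, -1], [0, x - 1]]) + (0)·det([[0, x - 3], [0, 1]]).

Evaluating gives χ_A(x) = x^3 - 6x^2 + 12x - 8 = (x - 2)^3.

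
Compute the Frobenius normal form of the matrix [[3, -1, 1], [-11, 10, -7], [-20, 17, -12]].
R = [[0, 0, 2], [1, 0, -2], [0, 1, 1]]

The invariant factors of A (the non-unit diagonal entries of the Smith normal form of xI - A over ℚ[x]) are (x - 1)(x^2 + 2), each dividing the next. The characteristic polynomial is their product, (x - 1)(x^2 + 2).

The rational canonical form is the block-diagonal matrix of companion matrices C(f_i):
R = [[0, 0, 2], [1, 0, -2], [0, 1, 1]].

Note the characteristic polynomial does not split into linear factors over ℚ, so A has no Jordan form over ℚ; the rational canonical form exists over any field.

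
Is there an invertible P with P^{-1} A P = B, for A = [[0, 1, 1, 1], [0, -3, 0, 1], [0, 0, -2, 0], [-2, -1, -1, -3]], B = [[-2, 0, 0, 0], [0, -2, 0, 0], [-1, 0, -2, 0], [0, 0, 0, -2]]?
No.

Both have characteristic polynomial (x + 2)^4, but the minimal polynomial of A is (x + 2)^3 while the minimal polynomial of B is (x + 2)^2. The minimal polynomial is a similarity invariant, so A and B are not similar.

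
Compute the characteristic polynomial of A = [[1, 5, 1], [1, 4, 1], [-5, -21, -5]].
χ_A(x) = x^3

xI - A = [[x - 1, -5, -1], [-1, x - 4, -1], [5, 21, x + 5]].

Expanding det(xI - A) along the first row:
det(xI - A) = + (x - 1)·det([[x - 4, -1], [21, x + 5]]) - (-5)·det([[-1, -1], [5, x + 5]]) + (-1)·det([[-1, x - 4], [5, 21]]).

Evaluating gives χ_A(x) = x^3.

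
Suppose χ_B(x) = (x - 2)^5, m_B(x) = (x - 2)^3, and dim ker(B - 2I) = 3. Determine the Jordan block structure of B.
λ = 2: algebraic multiplicity 5 (exponent in χ_B), largest block size 3 (exponent in m_B), 3 blocks (geometric multiplicity). These force block sizes [3, 1, 1].

Jordan blocks: (2, 3), (2, 1), (2, 1)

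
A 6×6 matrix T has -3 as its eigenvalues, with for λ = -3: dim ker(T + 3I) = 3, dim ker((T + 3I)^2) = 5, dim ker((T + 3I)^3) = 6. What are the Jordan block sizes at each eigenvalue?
λ = -3: successive nullity increments [3, 2, 1] count blocks of size ≥ k; block sizes are [3, 2, 1].

Jordan blocks: (-3, 3), (-3, 2), (-3, 1)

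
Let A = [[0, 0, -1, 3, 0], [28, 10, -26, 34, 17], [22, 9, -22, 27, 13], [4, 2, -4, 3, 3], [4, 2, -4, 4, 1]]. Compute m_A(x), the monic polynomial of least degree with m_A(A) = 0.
m_A(x) = (x + 1)^2(x + 2)^3

The characteristic polynomial factors as (x + 1)^2(x + 2)^3. The minimal polynomial is ∏(x - λ)^{k_λ} where k_λ is the size of the largest Jordan block at λ.

For λ = -2: rank(A + 2I) = 4, and the largest Jordan block has size 3 (the smallest k with rank((A + 2I)^k) = rank((A + 2I)^(k+1))).
For λ = -1: rank(A + I) = 4, and the largest Jordan block has size 2 (the smallest k with rank((A + I)^k) = rank((A + I)^(k+1))).

So m_A(x) = (x + 1)^2(x + 2)^3.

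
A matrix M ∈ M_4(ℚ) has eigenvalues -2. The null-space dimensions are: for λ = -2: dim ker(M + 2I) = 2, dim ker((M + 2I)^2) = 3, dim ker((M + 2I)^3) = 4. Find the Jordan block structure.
λ = -2: successive nullity increments [2, 1, 1] count blocks of size ≥ k; block sizes are [3, 1].

Jordan blocks: (-2, 3), (-2, 1)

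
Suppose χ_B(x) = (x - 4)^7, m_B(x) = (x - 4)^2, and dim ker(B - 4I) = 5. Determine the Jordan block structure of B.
λ = 4: algebraic multiplicity 7 (exponent in χ_B), largest block size 2 (exponent in m_B), 5 blocks (geometric multiplicity). These force block sizes [2, 2, 1, 1, 1].

Jordan blocks: (4, 2), (4, 2), (4, 1), (4, 1), (4, 1)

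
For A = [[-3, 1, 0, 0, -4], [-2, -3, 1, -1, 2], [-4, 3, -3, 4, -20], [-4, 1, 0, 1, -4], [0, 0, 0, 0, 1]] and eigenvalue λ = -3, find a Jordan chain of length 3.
v_1 = [[0, 0, 1, 0, 0]]^T, v_2 = [[0, 1, 0, 0, 0]]^T, v_3 = [[1, 0, 3, 1, 0]]^T

We seek v_1 ∈ ker((A + 3I)^3) \ ker((A + 3I)^2), then set v_{i+1} = (A + 3I) v_i.

One such chain is v_1 = [[0, 0, 1, 0, 0]]^T, v_2 = [[0, 1, 0, 0, 0]]^T, v_3 = [[1, 0, 3, 1, 0]]^T. Check: (A + 3I) v_3 = [[0, 0, 0, 0, 0]]^T = 0.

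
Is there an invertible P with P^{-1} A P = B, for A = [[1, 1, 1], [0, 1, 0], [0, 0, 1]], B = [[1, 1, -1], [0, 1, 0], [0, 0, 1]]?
Yes.

Two matrices over a field are similar if and only if they have the same invariant factors.

Both A and B have characteristic polynomial (x - 1)^3 and minimal polynomial (x - 1)^2. Computing further, both have invariant factors x - 1, (x - 1)^2. Hence A and B are similar.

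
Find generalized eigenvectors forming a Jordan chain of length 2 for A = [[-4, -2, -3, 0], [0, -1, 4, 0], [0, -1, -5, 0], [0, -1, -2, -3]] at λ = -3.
v_1 = [[0, -1, 1, 0]]^T, v_2 = [[-1, 2, -1, -1]]^T

We seek v_1 ∈ ker((A + 3I)^2) \ ker(A + 3I), then set v_{i+1} = (A + 3I) v_i.

One such chain is v_1 = [[0, -1, 1, 0]]^T, v_2 = [[-1, 2, -1, -1]]^T. Check: (A + 3I) v_2 = [[0, 0, 0, 0]]^T = 0.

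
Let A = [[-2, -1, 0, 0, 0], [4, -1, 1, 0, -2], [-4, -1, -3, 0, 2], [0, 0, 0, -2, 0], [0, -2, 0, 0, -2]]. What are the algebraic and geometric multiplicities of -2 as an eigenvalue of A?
algebraic multiplicity 5, geometric multiplicity 3

The characteristic polynomial is (x + 2)^5, so the factor x + 2 appears with exponent 5: the algebraic multiplicity is 5.

rank(A + 2I) = 2, so the eigenspace has dimension 5 - 2 = 3: the geometric multiplicity is 3.

Since 3 < 5, A is not diagonalizable.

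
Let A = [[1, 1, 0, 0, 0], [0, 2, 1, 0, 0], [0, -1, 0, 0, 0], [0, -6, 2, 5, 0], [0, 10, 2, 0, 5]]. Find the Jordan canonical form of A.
The characteristic polynomial is det(xI - A) = (x - 5)^2(x - 1)^3, so the eigenvalues are 1 (algebraic multiplicity 3), 5 (algebraic multiplicity 2).

For λ = 1: rank(A - I) = 4, rank((A - I)^2) = 3, rank((A - I)^3) = 2. The eigenspace has dimension 5 - 4 = 1, so there is 1 Jordan block; the rank sequence gives block sizes [3].

For λ = 5: rank(A - 5I) = 3. The eigenspace has dimension 5 - 3 = 2, so there are 2 Jordan blocks; the rank sequence gives block sizes [1, 1].

Assembling the blocks gives the Jordan form J above.

J = [[1, 1, 0, 0, 0], [0, 1, 1, 0, 0], [0, 0, 1, 0, 0], [0, 0, 0, 5, 0], [0, 0, 0, 0, 5]]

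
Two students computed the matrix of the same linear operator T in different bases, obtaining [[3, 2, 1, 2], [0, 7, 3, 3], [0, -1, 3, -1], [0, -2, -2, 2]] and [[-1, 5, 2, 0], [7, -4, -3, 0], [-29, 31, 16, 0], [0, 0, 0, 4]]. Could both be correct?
Yes.

Two matrices over a field are similar if and only if they have the same invariant factors.

Both A and B have characteristic polynomial (x - 4)^3(x - 3) and minimal polynomial (x - 4)^2(x - 3). Computing further, both have invariant factors x - 4, (x - 4)^2(x - 3). Hence A and B are similar.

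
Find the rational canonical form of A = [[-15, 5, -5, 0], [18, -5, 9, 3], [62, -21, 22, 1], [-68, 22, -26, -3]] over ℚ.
R = [[0, 0, 0, 5], [1, 0, 0, 7], [0, 1, 0, 2], [0, 0, 1, -1]]

The invariant factors of A (the non-unit diagonal entries of the Smith normal form of xI - A over ℚ[x]) are (x + 1)(x^3 - 2x - 5), each dividing the next. The characteristic polynomial is their product, (x + 1)(x^3 - 2x - 5).

The rational canonical form is the block-diagonal matrix of companion matrices C(f_i):
R = [[0, 0, 0, 5], [1, 0, 0, 7], [0, 1, 0, 2], [0, 0, 1, -1]].

Note the characteristic polynomial does not split into linear factors over ℚ, so A has no Jordan form over ℚ; the rational canonical form exists over any field.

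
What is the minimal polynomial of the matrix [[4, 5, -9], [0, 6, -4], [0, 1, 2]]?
The characteristic polynomial factors as (x - 4)^3. The minimal polynomial is ∏(x - λ)^{k_λ} where k_λ is the size of the largest Jordan block at λ.

For λ = 4: rank(A - 4I) = 2, and the largest Jordan block has size 3 (the smallest k with rank((A - 4I)^k) = rank((A - 4I)^(k+1))).

So m_A(x) = (x - 4)^3.

m_A(x) = (x - 4)^3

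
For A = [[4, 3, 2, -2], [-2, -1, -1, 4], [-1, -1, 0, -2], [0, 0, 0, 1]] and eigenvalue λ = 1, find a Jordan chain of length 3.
v_1 = [[-4, 2, 3, 0]]^T, v_2 = [[0, 1, -1, 0]]^T, v_3 = [[1, -1, 0, 0]]^T

We seek v_1 ∈ ker((A - I)^3) \ ker((A - I)^2), then set v_{i+1} = (A - I) v_i.

One such chain is v_1 = [[-4, 2, 3, 0]]^T, v_2 = [[0, 1, -1, 0]]^T, v_3 = [[1, -1, 0, 0]]^T. Check: (A - I) v_3 = [[0, 0, 0, 0]]^T = 0.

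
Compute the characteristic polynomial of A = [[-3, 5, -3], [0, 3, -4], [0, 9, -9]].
χ_A(x) = (x + 3)^3

xI - A = [[x + 3, -5, 3], [0, x - 3, 4], [0, -9, x + 9]].

Expanding det(xI - A) along the first row:
det(xI - A) = + (x + 3)·det([[x - 3, 4], [-9, x + 9]]) - (-5)·det([[0, 4], [0, x + 9]]) + (3)·det([[0, x - 3], [0, -9]]).

Evaluating gives χ_A(x) = x^3 + 9x^2 + 27x + 27 = (x + 3)^3.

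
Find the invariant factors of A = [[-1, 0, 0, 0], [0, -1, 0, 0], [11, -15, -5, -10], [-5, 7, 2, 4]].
x + 1, x(x + 1)^2

The Jordan structure of A has elementary divisors (x + 1)^2, (x + 1), x. Arranging the block sizes at each eigenvalue in decreasing order and taking row products gives the invariant factors.

Invariant factors (smallest first, each dividing the next): x + 1, x(x + 1)^2.

Check: the last factor x(x + 1)^2 is the minimal polynomial, and the product x(x + 1)^3 is the characteristic polynomial.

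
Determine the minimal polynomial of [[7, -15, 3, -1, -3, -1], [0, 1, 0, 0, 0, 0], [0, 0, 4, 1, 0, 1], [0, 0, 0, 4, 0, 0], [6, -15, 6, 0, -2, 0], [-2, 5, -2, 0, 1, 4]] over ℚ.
The characteristic polynomial factors as (x - 4)^4(x - 1)^2. The minimal polynomial is ∏(x - λ)^{k_λ} where k_λ is the size of the largest Jordan block at λ.

For λ = 1: rank(A - I) = 4, and the largest Jordan block has size 1 (the smallest k with rank((A - I)^k) = rank((A - I)^(k+1))).
For λ = 4: rank(A - 4I) = 4, and the largest Jordan block has size 3 (the smallest k with rank((A - 4I)^k) = rank((A - 4I)^(k+1))).

So m_A(x) = (x - 4)^3(x - 1).

m_A(x) = (x - 4)^3(x - 1)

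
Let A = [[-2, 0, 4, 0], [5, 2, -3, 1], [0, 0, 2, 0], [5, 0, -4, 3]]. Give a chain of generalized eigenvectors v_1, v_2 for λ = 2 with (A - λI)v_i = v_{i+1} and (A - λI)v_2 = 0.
v_1 = [[1, 0, 1, -1]]^T, v_2 = [[0, 1, 0, 0]]^T

We seek v_1 ∈ ker((A - 2I)^2) \ ker(A - 2I), then set v_{i+1} = (A - 2I) v_i.

One such chain is v_1 = [[1, 0, 1, -1]]^T, v_2 = [[0, 1, 0, 0]]^T. Check: (A - 2I) v_2 = [[0, 0, 0, 0]]^T = 0.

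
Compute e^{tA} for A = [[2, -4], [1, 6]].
e^{tA} = [[(1 - 2*t)*e^{4*t}, -4*t*e^{4*t}], [t*e^{4*t}, (2*t + 1)*e^{4*t}]]

A has Jordan form J = [[4, 1], [0, 4]] with A = PJP^{-1}, so e^{tA} = P e^{tJ} P^{-1}.

For a Jordan block J_k(λ), e^{tJ_k(λ)} = e^{λt} · (I + tN + t^2 N^2/2! + ... + t^{k-1} N^{k-1}/(k-1)!) where N is the nilpotent superdiagonal part.

Assembling the blocks and conjugating back gives the entries of e^{tA} as shown above.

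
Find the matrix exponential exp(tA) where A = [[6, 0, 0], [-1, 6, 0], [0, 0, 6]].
A has Jordan form J = [[6, 1, 0], [0, 6, 0], [0, 0, 6]] with A = PJP^{-1}, so e^{tA} = P e^{tJ} P^{-1}.

For a Jordan block J_k(λ), e^{tJ_k(λ)} = e^{λt} · (I + tN + t^2 N^2/2! + ... + t^{k-1} N^{k-1}/(k-1)!) where N is the nilpotent superdiagonal part.

Assembling the blocks and conjugating back gives the entries of e^{tA} as shown above.

e^{tA} = [[e^{6*t}, 0, 0], [-t*e^{6*t}, e^{6*t}, 0], [0, 0, e^{6*t}]]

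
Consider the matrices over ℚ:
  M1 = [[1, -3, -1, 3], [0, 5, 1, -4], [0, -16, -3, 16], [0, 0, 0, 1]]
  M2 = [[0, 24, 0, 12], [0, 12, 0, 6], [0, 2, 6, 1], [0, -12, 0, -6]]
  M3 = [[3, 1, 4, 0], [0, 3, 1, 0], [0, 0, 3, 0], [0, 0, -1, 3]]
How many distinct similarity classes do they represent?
3 classes: {M1}, {M2}, {M3}

Characteristic polynomials: χ_{M1} = (x - 1)^4, χ_{M2} = x^2(x - 6)^2, χ_{M3} = (x - 3)^4.

{M1}: invariant factors x - 1, (x - 1)^3.

{M2}: invariant factors x, x(x - 6)^2.

{M3}: invariant factors x - 3, (x - 3)^3.

Matrices are similar if and only if their invariant-factor lists agree; the partition into similarity classes is {M1}, {M2}, {M3}.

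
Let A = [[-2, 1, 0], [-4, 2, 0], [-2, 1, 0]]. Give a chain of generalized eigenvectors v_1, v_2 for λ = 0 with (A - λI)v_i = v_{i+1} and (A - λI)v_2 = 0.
We seek v_1 ∈ ker(A^2) \ ker(A), then set v_{i+1} = A v_i.

One such chain is v_1 = [[0, 1, 0]]^T, v_2 = [[1, 2, 1]]^T. Check: A v_2 = [[0, 0, 0]]^T = 0.

v_1 = [[0, 1, 0]]^T, v_2 = [[1, 2, 1]]^T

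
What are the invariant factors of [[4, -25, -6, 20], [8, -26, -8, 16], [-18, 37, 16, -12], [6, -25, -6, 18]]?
The Jordan structure of A has elementary divisors (x + 2), (x - 2), (x - 6)^2. Arranging the block sizes at each eigenvalue in decreasing order and taking row products gives the invariant factors.

Invariant factors (smallest first, each dividing the next): (x - 6)^2(x - 2)(x + 2).

Check: the last factor (x - 6)^2(x - 2)(x + 2) is the minimal polynomial, and the product (x - 6)^2(x - 2)(x + 2) is the characteristic polynomial.

(x - 6)^2(x - 2)(x + 2)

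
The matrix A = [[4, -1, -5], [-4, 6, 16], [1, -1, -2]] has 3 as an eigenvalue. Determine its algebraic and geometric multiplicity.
algebraic multiplicity 2, geometric multiplicity 1

The characteristic polynomial is (x - 3)^2(x - 2), so the factor x - 3 appears with exponent 2: the algebraic multiplicity is 2.

rank(A - 3I) = 2, so the eigenspace has dimension 3 - 2 = 1: the geometric multiplicity is 1.

Since 1 < 2, A is not diagonalizable.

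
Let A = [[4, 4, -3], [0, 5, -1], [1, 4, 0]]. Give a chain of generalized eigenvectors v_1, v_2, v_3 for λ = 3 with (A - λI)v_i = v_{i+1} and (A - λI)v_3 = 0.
We seek v_1 ∈ ker((A - 3I)^3) \ ker((A - 3I)^2), then set v_{i+1} = (A - 3I) v_i.

One such chain is v_1 = [[-7, -3, -6]]^T, v_2 = [[-1, 0, -1]]^T, v_3 = [[2, 1, 2]]^T. Check: (A - 3I) v_3 = [[0, 0, 0]]^T = 0.

v_1 = [[-7, -3, -6]]^T, v_2 = [[-1, 0, -1]]^T, v_3 = [[2, 1, 2]]^T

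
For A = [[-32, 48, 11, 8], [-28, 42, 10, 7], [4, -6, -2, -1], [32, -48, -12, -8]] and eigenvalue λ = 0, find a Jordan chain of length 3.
We seek v_1 ∈ ker(A^3) \ ker(A^2), then set v_{i+1} = A v_i.

One such chain is v_1 = [[-2, -2, 1, 3]]^T, v_2 = [[3, 3, -1, -4]]^T, v_3 = [[5, 4, 0, -4]]^T. Check: A v_3 = [[0, 0, 0, 0]]^T = 0.

v_1 = [[-2, -2, 1, 3]]^T, v_2 = [[3, 3, -1, -4]]^T, v_3 = [[5, 4, 0, -4]]^T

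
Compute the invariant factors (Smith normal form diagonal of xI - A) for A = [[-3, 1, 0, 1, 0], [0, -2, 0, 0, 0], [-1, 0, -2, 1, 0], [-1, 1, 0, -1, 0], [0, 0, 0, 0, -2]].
x + 2, (x + 2)^2, (x + 2)^2

The Jordan structure of A has elementary divisors (x + 2)^2, (x + 2)^2, (x + 2). Arranging the block sizes at each eigenvalue in decreasing order and taking row products gives the invariant factors.

Invariant factors (smallest first, each dividing the next): x + 2, (x + 2)^2, (x + 2)^2.

Check: the last factor (x + 2)^2 is the minimal polynomial, and the product (x + 2)^5 is the characteristic polynomial.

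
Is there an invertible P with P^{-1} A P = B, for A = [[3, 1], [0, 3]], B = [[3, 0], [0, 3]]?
Both have characteristic polynomial (x - 3)^2, but the minimal polynomial of A is (x - 3)^2 while the minimal polynomial of B is x - 3. The minimal polynomial is a similarity invariant, so A and B are not similar.

No.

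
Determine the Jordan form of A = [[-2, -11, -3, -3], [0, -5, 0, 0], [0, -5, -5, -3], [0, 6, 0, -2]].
The characteristic polynomial is det(xI - A) = (x + 2)^2(x + 5)^2, so the eigenvalues are -5 (algebraic multiplicity 2), -2 (algebraic multiplicity 2).

For λ = -5: rank(A + 5I) = 3, rank((A + 5I)^2) = 2. The eigenspace has dimension 4 - 3 = 1, so there is 1 Jordan block; the rank sequence gives block sizes [2].

For λ = -2: rank(A + 2I) = 2. The eigenspace has dimension 4 - 2 = 2, so there are 2 Jordan blocks; the rank sequence gives block sizes [1, 1].

Assembling the blocks gives the Jordan form J above.

J = [[-5, 1, 0, 0], [0, -5, 0, 0], [0, 0, -2, 0], [0, 0, 0, -2]]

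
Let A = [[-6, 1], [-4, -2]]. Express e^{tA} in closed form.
e^{tA} = [[(1 - 2*t)*e^{-4*t}, t*e^{-4*t}], [-4*t*e^{-4*t}, (2*t + 1)*e^{-4*t}]]

A has Jordan form J = [[-4, 1], [0, -4]] with A = PJP^{-1}, so e^{tA} = P e^{tJ} P^{-1}.

For a Jordan block J_k(λ), e^{tJ_k(λ)} = e^{λt} · (I + tN + t^2 N^2/2! + ... + t^{k-1} N^{k-1}/(k-1)!) where N is the nilpotent superdiagonal part.

Assembling the blocks and conjugating back gives the entries of e^{tA} as shown above.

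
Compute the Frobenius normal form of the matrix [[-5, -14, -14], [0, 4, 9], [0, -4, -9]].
R = [[-5, 0, 0], [0, 0, 0], [0, 1, -5]]

The invariant factors of A (the non-unit diagonal entries of the Smith normal form of xI - A over ℚ[x]) are x + 5, x(x + 5), each dividing the next. The characteristic polynomial is their product, x(x + 5)^2.

The rational canonical form is the block-diagonal matrix of companion matrices C(f_i):
R = [[-5, 0, 0], [0, 0, 0], [0, 1, -5]].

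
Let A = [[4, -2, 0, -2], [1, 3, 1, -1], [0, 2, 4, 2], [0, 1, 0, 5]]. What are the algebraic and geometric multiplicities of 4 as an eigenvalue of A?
algebraic multiplicity 4, geometric multiplicity 2

The characteristic polynomial is (x - 4)^4, so the factor x - 4 appears with exponent 4: the algebraic multiplicity is 4.

rank(A - 4I) = 2, so the eigenspace has dimension 4 - 2 = 2: the geometric multiplicity is 2.

Since 2 < 4, A is not diagonalizable.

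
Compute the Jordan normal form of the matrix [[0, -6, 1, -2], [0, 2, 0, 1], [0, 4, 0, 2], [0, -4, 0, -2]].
The characteristic polynomial is det(xI - A) = x^4, so the eigenvalues are 0 (algebraic multiplicity 4).

For λ = 0: rank(A) = 2, rank(A^2) = 0. The eigenspace has dimension 4 - 2 = 2, so there are 2 Jordan blocks; the rank sequence gives block sizes [2, 2].

Assembling the blocks gives the Jordan form J above.

J = [[0, 1, 0, 0], [0, 0, 0, 0], [0, 0, 0, 1], [0, 0, 0, 0]]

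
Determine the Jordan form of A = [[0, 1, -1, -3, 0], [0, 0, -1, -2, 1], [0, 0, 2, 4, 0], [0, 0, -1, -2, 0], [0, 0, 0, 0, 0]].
The characteristic polynomial is det(xI - A) = x^5, so the eigenvalues are 0 (algebraic multiplicity 5).

For λ = 0: rank(A) = 3, rank(A^2) = 1, rank(A^3) = 0. The eigenspace has dimension 5 - 3 = 2, so there are 2 Jordan blocks; the rank sequence gives block sizes [3, 2].

Assembling the blocks gives the Jordan form J above.

J = [[0, 1, 0, 0, 0], [0, 0, 1, 0, 0], [0, 0, 0, 0, 0], [0, 0, 0, 0, 1], [0, 0, 0, 0, 0]]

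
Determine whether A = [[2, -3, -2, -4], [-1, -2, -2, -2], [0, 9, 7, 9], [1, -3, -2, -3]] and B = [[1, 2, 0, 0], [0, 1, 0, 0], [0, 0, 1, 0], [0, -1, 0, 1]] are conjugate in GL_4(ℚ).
No.

Both have characteristic polynomial (x - 1)^4 and minimal polynomial (x - 1)^2. But rank(A - I) = 2 for A while rank(B - I) = 1 for B, so the number of Jordan blocks at λ = 1 differs. A and B are not similar.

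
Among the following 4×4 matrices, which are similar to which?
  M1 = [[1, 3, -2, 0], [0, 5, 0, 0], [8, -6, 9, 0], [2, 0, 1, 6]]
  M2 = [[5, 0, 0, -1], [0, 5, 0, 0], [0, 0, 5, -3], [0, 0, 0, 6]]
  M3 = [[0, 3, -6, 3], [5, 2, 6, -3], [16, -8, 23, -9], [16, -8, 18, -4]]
Characteristic polynomials: χ_{M1} = (x - 6)(x - 5)^3, χ_{M2} = (x - 6)(x - 5)^3, χ_{M3} = (x - 6)(x - 5)^3.

{M1, M3}: invariant factors x - 5, (x - 6)(x - 5)^2.

{M2}: invariant factors x - 5, x - 5, (x - 6)(x - 5).

Matrices are similar if and only if their invariant-factor lists agree; the partition into similarity classes is {M1, M3}, {M2}.

2 classes: {M1, M3}, {M2}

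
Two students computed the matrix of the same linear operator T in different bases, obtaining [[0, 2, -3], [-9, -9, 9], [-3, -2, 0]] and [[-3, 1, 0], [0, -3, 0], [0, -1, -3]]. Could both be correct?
Two matrices over a field are similar if and only if they have the same invariant factors.

Both A and B have characteristic polynomial (x + 3)^3 and minimal polynomial (x + 3)^2. Computing further, both have invariant factors x + 3, (x + 3)^2. Hence A and B are similar.

Yes.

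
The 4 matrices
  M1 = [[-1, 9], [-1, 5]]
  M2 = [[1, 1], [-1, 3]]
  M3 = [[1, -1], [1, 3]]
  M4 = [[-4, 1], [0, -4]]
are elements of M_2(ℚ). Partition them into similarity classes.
2 classes: {M1, M2, M3}, {M4}

Characteristic polynomials: χ_{M1} = (x - 2)^2, χ_{M2} = (x - 2)^2, χ_{M3} = (x - 2)^2, χ_{M4} = (x + 4)^2.

{M1, M2, M3}: invariant factors (x - 2)^2.

{M4}: invariant factors (x + 4)^2.

Matrices are similar if and only if their invariant-factor lists agree; the partition into similarity classes is {M1, M2, M3}, {M4}.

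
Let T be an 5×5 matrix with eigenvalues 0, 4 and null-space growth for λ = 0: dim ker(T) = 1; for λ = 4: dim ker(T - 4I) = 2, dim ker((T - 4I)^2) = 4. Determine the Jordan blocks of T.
λ = 0: successive nullity increments [1] count blocks of size ≥ k; block sizes are [1].
λ = 4: successive nullity increments [2, 2] count blocks of size ≥ k; block sizes are [2, 2].

Jordan blocks: (0, 1), (4, 2), (4, 2)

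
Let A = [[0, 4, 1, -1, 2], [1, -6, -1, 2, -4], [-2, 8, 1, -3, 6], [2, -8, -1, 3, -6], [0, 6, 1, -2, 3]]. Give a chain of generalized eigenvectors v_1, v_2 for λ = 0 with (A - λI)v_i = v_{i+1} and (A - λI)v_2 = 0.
v_1 = [[1, -1, 2, -2, 0]]^T, v_2 = [[0, 1, -2, 2, 0]]^T

We seek v_1 ∈ ker(A^2) \ ker(A), then set v_{i+1} = A v_i.

One such chain is v_1 = [[1, -1, 2, -2, 0]]^T, v_2 = [[0, 1, -2, 2, 0]]^T. Check: A v_2 = [[0, 0, 0, 0, 0]]^T = 0.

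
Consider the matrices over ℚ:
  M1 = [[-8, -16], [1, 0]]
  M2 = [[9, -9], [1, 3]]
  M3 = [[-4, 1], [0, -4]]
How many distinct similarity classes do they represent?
2 classes: {M1, M3}, {M2}

Characteristic polynomials: χ_{M1} = (x + 4)^2, χ_{M2} = (x - 6)^2, χ_{M3} = (x + 4)^2.

{M1, M3}: invariant factors (x + 4)^2.

{M2}: invariant factors (x - 6)^2.

Matrices are similar if and only if their invariant-factor lists agree; the partition into similarity classes is {M1, M3}, {M2}.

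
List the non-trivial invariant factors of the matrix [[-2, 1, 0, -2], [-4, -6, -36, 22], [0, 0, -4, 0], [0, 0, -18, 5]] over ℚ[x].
x + 4, (x - 5)(x + 4)^2

The Jordan structure of A has elementary divisors (x + 4)^2, (x + 4), (x - 5). Arranging the block sizes at each eigenvalue in decreasing order and taking row products gives the invariant factors.

Invariant factors (smallest first, each dividing the next): x + 4, (x - 5)(x + 4)^2.

Check: the last factor (x - 5)(x + 4)^2 is the minimal polynomial, and the product (x - 5)(x + 4)^3 is the characteristic polynomial.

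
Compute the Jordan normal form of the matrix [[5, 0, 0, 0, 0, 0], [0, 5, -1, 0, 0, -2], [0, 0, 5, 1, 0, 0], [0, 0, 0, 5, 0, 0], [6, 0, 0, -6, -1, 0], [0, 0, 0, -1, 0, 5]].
The characteristic polynomial is det(xI - A) = (x - 5)^5(x + 1), so the eigenvalues are -1 (algebraic multiplicity 1), 5 (algebraic multiplicity 5).

For λ = -1: algebraic multiplicity 1 gives one 1×1 block.

For λ = 5: rank(A - 5I) = 3, rank((A - 5I)^2) = 2, rank((A - 5I)^3) = 1. The eigenspace has dimension 6 - 3 = 3, so there are 3 Jordan blocks; the rank sequence gives block sizes [3, 1, 1].

Assembling the blocks gives the Jordan form J above.

J = [[-1, 0, 0, 0, 0, 0], [0, 5, 1, 0, 0, 0], [0, 0, 5, 1, 0, 0], [0, 0, 0, 5, 0, 0], [0, 0, 0, 0, 5, 0], [0, 0, 0, 0, 0, 5]]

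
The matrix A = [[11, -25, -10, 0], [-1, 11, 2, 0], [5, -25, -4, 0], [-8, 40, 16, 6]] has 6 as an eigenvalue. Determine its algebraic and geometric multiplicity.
algebraic multiplicity 4, geometric multiplicity 3

The characteristic polynomial is (x - 6)^4, so the factor x - 6 appears with exponent 4: the algebraic multiplicity is 4.

rank(A - 6I) = 1, so the eigenspace has dimension 4 - 1 = 3: the geometric multiplicity is 3.

Since 3 < 4, A is not diagonalizable.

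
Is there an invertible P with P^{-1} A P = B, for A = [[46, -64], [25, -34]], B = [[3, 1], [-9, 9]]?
Two matrices over a field are similar if and only if they have the same invariant factors.

Both A and B have characteristic polynomial (x - 6)^2 and minimal polynomial (x - 6)^2. Computing further, both have invariant factors (x - 6)^2. Hence A and B are similar.

Yes.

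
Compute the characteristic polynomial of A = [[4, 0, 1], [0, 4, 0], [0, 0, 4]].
xI - A = [[x - 4, 0, -1], [0, x - 4, 0], [0, 0, x - 4]].

Expanding det(xI - A) along the first row:
det(xI - A) = + (x - 4)·det([[x - 4, 0], [0, x - 4]]) - (0)·det([[0, 0], [0, x - 4]]) + (-1)·det([[0, x - 4], [0, 0]]).

Evaluating gives χ_A(x) = x^3 - 12x^2 + 48x - 64 = (x - 4)^3.

χ_A(x) = (x - 4)^3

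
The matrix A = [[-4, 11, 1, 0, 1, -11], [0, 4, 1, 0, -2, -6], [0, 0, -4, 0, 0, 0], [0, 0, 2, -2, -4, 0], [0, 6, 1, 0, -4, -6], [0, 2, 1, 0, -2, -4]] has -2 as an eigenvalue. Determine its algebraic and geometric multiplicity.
The characteristic polynomial is (x - 2)(x + 2)^2(x + 4)^3, so the factor x + 2 appears with exponent 2: the algebraic multiplicity is 2.

rank(A + 2I) = 4, so the eigenspace has dimension 6 - 4 = 2: the geometric multiplicity is 2.

algebraic multiplicity 2, geometric multiplicity 2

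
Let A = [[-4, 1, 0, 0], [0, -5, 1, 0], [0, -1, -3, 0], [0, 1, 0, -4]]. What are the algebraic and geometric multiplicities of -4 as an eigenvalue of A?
algebraic multiplicity 4, geometric multiplicity 2

The characteristic polynomial is (x + 4)^4, so the factor x + 4 appears with exponent 4: the algebraic multiplicity is 4.

rank(A + 4I) = 2, so the eigenspace has dimension 4 - 2 = 2: the geometric multiplicity is 2.

Since 2 < 4, A is not diagonalizable.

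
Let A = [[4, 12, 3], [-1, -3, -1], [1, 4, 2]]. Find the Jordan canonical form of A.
The characteristic polynomial is det(xI - A) = (x - 1)^3, so the eigenvalues are 1 (algebraic multiplicity 3).

For λ = 1: rank(A - I) = 1, rank((A - I)^2) = 0. The eigenspace has dimension 3 - 1 = 2, so there are 2 Jordan blocks; the rank sequence gives block sizes [2, 1].

Assembling the blocks gives the Jordan form J above.

J = [[1, 1, 0], [0, 1, 0], [0, 0, 1]]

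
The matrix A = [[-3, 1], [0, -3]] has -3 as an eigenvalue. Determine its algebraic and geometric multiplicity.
algebraic multiplicity 2, geometric multiplicity 1

The characteristic polynomial is (x + 3)^2, so the factor x + 3 appears with exponent 2: the algebraic multiplicity is 2.

rank(A + 3I) = 1, so the eigenspace has dimension 2 - 1 = 1: the geometric multiplicity is 1.

Since 1 < 2, A is not diagonalizable.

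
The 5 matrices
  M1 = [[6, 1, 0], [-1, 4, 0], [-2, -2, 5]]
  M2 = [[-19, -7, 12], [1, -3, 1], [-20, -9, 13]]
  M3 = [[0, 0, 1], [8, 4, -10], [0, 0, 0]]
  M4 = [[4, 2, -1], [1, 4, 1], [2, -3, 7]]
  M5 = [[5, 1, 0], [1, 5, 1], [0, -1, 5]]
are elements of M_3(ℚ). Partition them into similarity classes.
Characteristic polynomials: χ_{M1} = (x - 5)^3, χ_{M2} = (x + 3)^3, χ_{M3} = x^2(x - 4), χ_{M4} = (x - 5)^3, χ_{M5} = (x - 5)^3.

{M1}: invariant factors x - 5, (x - 5)^2.

{M2}: invariant factors (x + 3)^3.

{M3}: invariant factors x^2(x - 4).

{M4, M5}: invariant factors (x - 5)^3.

Matrices are similar if and only if their invariant-factor lists agree; the partition into similarity classes is {M1}, {M2}, {M3}, {M4, M5}.

4 classes: {M1}, {M2}, {M3}, {M4, M5}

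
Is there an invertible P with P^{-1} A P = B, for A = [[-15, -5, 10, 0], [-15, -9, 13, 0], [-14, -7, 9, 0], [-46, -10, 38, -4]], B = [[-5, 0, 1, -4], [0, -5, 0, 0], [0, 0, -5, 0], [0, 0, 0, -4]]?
Both have characteristic polynomial (x + 4)(x + 5)^3, but the minimal polynomial of A is (x + 4)(x + 5)^3 while the minimal polynomial of B is (x + 4)(x + 5)^2. The minimal polynomial is a similarity invariant, so A and B are not similar.

No.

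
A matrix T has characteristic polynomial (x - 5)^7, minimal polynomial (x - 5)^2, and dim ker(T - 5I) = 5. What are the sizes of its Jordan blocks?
λ = 5: algebraic multiplicity 7 (exponent in χ_T), largest block size 2 (exponent in m_T), 5 blocks (geometric multiplicity). These force block sizes [2, 2, 1, 1, 1].

Jordan blocks: (5, 2), (5, 2), (5, 1), (5, 1), (5, 1)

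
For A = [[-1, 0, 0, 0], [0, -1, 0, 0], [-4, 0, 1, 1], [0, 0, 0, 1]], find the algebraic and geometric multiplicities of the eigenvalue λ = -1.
algebraic multiplicity 2, geometric multiplicity 2

The characteristic polynomial is (x - 1)^2(x + 1)^2, so the factor x + 1 appears with exponent 2: the algebraic multiplicity is 2.

rank(A + I) = 2, so the eigenspace has dimension 4 - 2 = 2: the geometric multiplicity is 2.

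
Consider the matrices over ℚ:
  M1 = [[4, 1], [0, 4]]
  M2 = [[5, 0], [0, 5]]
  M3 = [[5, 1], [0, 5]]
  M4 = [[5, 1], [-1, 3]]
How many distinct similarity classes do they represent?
3 classes: {M1, M4}, {M2}, {M3}

Characteristic polynomials: χ_{M1} = (x - 4)^2, χ_{M2} = (x - 5)^2, χ_{M3} = (x - 5)^2, χ_{M4} = (x - 4)^2.

{M1, M4}: invariant factors (x - 4)^2.

{M2}: invariant factors x - 5, x - 5.

{M3}: invariant factors (x - 5)^2.

Matrices are similar if and only if their invariant-factor lists agree; the partition into similarity classes is {M1, M4}, {M2}, {M3}.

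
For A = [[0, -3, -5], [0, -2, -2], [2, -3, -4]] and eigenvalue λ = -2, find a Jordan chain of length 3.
We seek v_1 ∈ ker((A + 2I)^3) \ ker((A + 2I)^2), then set v_{i+1} = (A + 2I) v_i.

One such chain is v_1 = [[-5, -3, -1]]^T, v_2 = [[4, 2, 1]]^T, v_3 = [[-3, -2, 0]]^T. Check: (A + 2I) v_3 = [[0, 0, 0]]^T = 0.

v_1 = [[-5, -3, -1]]^T, v_2 = [[4, 2, 1]]^T, v_3 = [[-3, -2, 0]]^T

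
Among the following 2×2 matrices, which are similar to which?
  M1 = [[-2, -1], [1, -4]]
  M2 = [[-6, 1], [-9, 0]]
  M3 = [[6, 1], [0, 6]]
Characteristic polynomials: χ_{M1} = (x + 3)^2, χ_{M2} = (x + 3)^2, χ_{M3} = (x - 6)^2.

{M1, M2}: invariant factors (x + 3)^2.

{M3}: invariant factors (x - 6)^2.

Matrices are similar if and only if their invariant-factor lists agree; the partition into similarity classes is {M1, M2}, {M3}.

2 classes: {M1, M2}, {M3}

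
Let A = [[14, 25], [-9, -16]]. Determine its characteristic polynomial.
χ_A(x) = (x + 1)^2

xI - A = [[x - 14, -25], [9, x + 16]].

Expanding det(xI - A) along the first row:
det(xI - A) = + (x - 14)·det([[x + 16]]) - (-25)·det([[9]]).

Evaluating gives χ_A(x) = x^2 + 2x + 1 = (x + 1)^2.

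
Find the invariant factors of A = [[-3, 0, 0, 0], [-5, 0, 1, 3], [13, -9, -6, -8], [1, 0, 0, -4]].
(x + 3)^3(x + 4)

The Jordan structure of A has elementary divisors (x + 4), (x + 3)^3. Arranging the block sizes at each eigenvalue in decreasing order and taking row products gives the invariant factors.

Invariant factors (smallest first, each dividing the next): (x + 3)^3(x + 4).

Check: the last factor (x + 3)^3(x + 4) is the minimal polynomial, and the product (x + 3)^3(x + 4) is the characteristic polynomial.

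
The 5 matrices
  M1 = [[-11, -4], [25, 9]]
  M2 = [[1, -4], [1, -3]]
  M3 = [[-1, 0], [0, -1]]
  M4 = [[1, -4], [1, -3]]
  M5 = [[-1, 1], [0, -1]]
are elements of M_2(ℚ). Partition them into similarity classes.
2 classes: {M1, M2, M4, M5}, {M3}

Characteristic polynomials: χ_{M1} = (x + 1)^2, χ_{M2} = (x + 1)^2, χ_{M3} = (x + 1)^2, χ_{M4} = (x + 1)^2, χ_{M5} = (x + 1)^2.

{M1, M2, M4, M5}: invariant factors (x + 1)^2.

{M3}: invariant factors x + 1, x + 1.

Matrices are similar if and only if their invariant-factor lists agree; the partition into similarity classes is {M1, M2, M4, M5}, {M3}.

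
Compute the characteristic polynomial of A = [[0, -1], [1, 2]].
xI - A = [[x, 1], [-1, x - 2]].

Expanding det(xI - A) along the first row:
det(xI - A) = + (x)·det([[x - 2]]) - (1)·det([[-1]]).

Evaluating gives χ_A(x) = x^2 - 2x + 1 = (x - 1)^2.

χ_A(x) = (x - 1)^2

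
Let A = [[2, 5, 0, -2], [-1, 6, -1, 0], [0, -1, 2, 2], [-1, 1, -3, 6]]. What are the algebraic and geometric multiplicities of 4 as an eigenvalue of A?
algebraic multiplicity 4, geometric multiplicity 2

The characteristic polynomial is (x - 4)^4, so the factor x - 4 appears with exponent 4: the algebraic multiplicity is 4.

rank(A - 4I) = 2, so the eigenspace has dimension 4 - 2 = 2: the geometric multiplicity is 2.

Since 2 < 4, A is not diagonalizable.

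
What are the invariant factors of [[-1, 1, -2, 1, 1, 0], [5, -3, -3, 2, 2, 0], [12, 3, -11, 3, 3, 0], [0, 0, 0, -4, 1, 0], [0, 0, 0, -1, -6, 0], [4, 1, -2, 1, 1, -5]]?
x + 5, (x + 5)^2, (x + 5)^3

The Jordan structure of A has elementary divisors (x + 5)^3, (x + 5)^2, (x + 5). Arranging the block sizes at each eigenvalue in decreasing order and taking row products gives the invariant factors.

Invariant factors (smallest first, each dividing the next): x + 5, (x + 5)^2, (x + 5)^3.

Check: the last factor (x + 5)^3 is the minimal polynomial, and the product (x + 5)^6 is the characteristic polynomial.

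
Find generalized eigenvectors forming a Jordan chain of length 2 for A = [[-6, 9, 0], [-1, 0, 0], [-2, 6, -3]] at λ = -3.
v_1 = [[-2, -1, -1]]^T, v_2 = [[-3, -1, -2]]^T

We seek v_1 ∈ ker((A + 3I)^2) \ ker(A + 3I), then set v_{i+1} = (A + 3I) v_i.

One such chain is v_1 = [[-2, -1, -1]]^T, v_2 = [[-3, -1, -2]]^T. Check: (A + 3I) v_2 = [[0, 0, 0]]^T = 0.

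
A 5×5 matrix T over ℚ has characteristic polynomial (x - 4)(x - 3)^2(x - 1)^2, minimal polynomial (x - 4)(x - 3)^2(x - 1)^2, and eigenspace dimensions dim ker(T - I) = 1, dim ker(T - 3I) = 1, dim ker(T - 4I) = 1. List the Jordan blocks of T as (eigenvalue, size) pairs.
λ = 1: algebraic multiplicity 2 (exponent in χ_T), largest block size 2 (exponent in m_T), 1 block (geometric multiplicity). This forces block sizes [2].
λ = 3: algebraic multiplicity 2 (exponent in χ_T), largest block size 2 (exponent in m_T), 1 block (geometric multiplicity). This forces block sizes [2].
λ = 4: algebraic multiplicity 1 (exponent in χ_T), largest block size 1 (exponent in m_T), 1 block (geometric multiplicity). This forces block sizes [1].

Jordan blocks: (1, 2), (3, 2), (4, 1)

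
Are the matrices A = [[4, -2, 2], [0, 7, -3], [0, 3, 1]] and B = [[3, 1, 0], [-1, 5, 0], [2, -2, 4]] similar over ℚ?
Two matrices over a field are similar if and only if they have the same invariant factors.

Both A and B have characteristic polynomial (x - 4)^3 and minimal polynomial (x - 4)^2. Computing further, both have invariant factors x - 4, (x - 4)^2. Hence A and B are similar.

Yes.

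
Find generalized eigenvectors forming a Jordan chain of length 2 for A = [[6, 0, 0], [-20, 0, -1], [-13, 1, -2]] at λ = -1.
We seek v_1 ∈ ker((A + I)^2) \ ker(A + I), then set v_{i+1} = (A + I) v_i.

One such chain is v_1 = [[0, 1, 0]]^T, v_2 = [[0, 1, 1]]^T. Check: (A + I) v_2 = [[0, 0, 0]]^T = 0.

v_1 = [[0, 1, 0]]^T, v_2 = [[0, 1, 1]]^T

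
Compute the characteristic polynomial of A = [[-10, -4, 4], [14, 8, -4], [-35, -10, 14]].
xI - A = [[x + 10, 4, -4], [-14, x - 8, 4], [35, 10, x - 14]].

Expanding det(xI - A) along the first row:
det(xI - A) = + (x + 10)·det([[x - 8, 4], [10, x - 14]]) - (4)·det([[-14, 4], [35, x - 14]]) + (-4)·det([[-14, x - 8], [35, 10]]).

Evaluating gives χ_A(x) = x^3 - 12x^2 + 48x - 64 = (x - 4)^3.

χ_A(x) = (x - 4)^3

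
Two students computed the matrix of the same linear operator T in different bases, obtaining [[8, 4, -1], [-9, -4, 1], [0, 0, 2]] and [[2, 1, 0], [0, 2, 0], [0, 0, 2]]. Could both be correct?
Both have characteristic polynomial (x - 2)^3, but the minimal polynomial of A is (x - 2)^3 while the minimal polynomial of B is (x - 2)^2. The minimal polynomial is a similarity invariant, so A and B are not similar.

No.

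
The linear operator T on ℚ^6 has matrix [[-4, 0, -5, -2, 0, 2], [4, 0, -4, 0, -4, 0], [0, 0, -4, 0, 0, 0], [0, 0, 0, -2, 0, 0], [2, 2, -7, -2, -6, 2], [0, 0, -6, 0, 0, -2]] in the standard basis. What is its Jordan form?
J = [[-4, 1, 0, 0, 0, 0], [0, -4, 0, 0, 0, 0], [0, 0, -4, 0, 0, 0], [0, 0, 0, -2, 0, 0], [0, 0, 0, 0, -2, 0], [0, 0, 0, 0, 0, -2]]

The characteristic polynomial is det(xI - A) = (x + 2)^3(x + 4)^3, so the eigenvalues are -4 (algebraic multiplicity 3), -2 (algebraic multiplicity 3).

For λ = -4: rank(A + 4I) = 4, rank((A + 4I)^2) = 3. The eigenspace has dimension 6 - 4 = 2, so there are 2 Jordan blocks; the rank sequence gives block sizes [2, 1].

For λ = -2: rank(A + 2I) = 3. The eigenspace has dimension 6 - 3 = 3, so there are 3 Jordan blocks; the rank sequence gives block sizes [1, 1, 1].

Assembling the blocks gives the Jordan form J above.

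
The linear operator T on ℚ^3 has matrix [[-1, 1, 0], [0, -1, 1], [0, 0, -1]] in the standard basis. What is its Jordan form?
J = [[-1, 1, 0], [0, -1, 1], [0, 0, -1]]

The characteristic polynomial is det(xI - A) = (x + 1)^3, so the eigenvalues are -1 (algebraic multiplicity 3).

For λ = -1: rank(A + I) = 2, rank((A + I)^2) = 1, rank((A + I)^3) = 0. The eigenspace has dimension 3 - 2 = 1, so there is 1 Jordan block; the rank sequence gives block sizes [3].

Assembling the blocks gives the Jordan form J above.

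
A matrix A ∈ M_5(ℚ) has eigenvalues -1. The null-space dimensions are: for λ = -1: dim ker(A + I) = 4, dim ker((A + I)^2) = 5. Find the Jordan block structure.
λ = -1: successive nullity increments [4, 1] count blocks of size ≥ k; block sizes are [2, 1, 1, 1].

Jordan blocks: (-1, 2), (-1, 1), (-1, 1), (-1, 1)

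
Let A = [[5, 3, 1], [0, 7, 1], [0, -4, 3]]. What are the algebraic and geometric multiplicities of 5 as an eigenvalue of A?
The characteristic polynomial is (x - 5)^3, so the factor x - 5 appears with exponent 3: the algebraic multiplicity is 3.

rank(A - 5I) = 2, so the eigenspace has dimension 3 - 2 = 1: the geometric multiplicity is 1.

Since 1 < 3, A is not diagonalizable.

algebraic multiplicity 3, geometric multiplicity 1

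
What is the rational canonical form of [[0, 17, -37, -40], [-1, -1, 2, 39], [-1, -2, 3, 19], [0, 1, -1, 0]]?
The invariant factors of A (the non-unit diagonal entries of the Smith normal form of xI - A over ℚ[x]) are (x - 5)(x + 4), (x - 5)(x + 4), each dividing the next. The characteristic polynomial is their product, (x - 5)^2(x + 4)^2.

The rational canonical form is the block-diagonal matrix of companion matrices C(f_i):
R = [[0, 20, 0, 0], [1, 1, 0, 0], [0, 0, 0, 20], [0, 0, 1, 1]].

R = [[0, 20, 0, 0], [1, 1, 0, 0], [0, 0, 0, 20], [0, 0, 1, 1]]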